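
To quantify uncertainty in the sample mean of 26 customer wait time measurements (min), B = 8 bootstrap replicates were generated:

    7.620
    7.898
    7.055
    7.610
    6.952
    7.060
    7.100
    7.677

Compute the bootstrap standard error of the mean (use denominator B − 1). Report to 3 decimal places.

SE* = 0.366

Bootstrap SE is the standard deviation of the 8 replicate means.
Mean of replicates: (7.620 + 7.898 + 7.055 + 7.610 + 6.952 + 7.060 + 7.100 + 7.677) / 8 = 58.9720 / 8 = 7.3715
Sum of squared deviations: (+0.2485)² + (+0.5265)² + (−0.3165)² + (+0.2385)² + (−0.4195)² + (−0.3115)² + (−0.2715)² + (+0.3055)² = 0.9361
Variance = 0.9361 / 7 = 0.1337
SE* = √0.1337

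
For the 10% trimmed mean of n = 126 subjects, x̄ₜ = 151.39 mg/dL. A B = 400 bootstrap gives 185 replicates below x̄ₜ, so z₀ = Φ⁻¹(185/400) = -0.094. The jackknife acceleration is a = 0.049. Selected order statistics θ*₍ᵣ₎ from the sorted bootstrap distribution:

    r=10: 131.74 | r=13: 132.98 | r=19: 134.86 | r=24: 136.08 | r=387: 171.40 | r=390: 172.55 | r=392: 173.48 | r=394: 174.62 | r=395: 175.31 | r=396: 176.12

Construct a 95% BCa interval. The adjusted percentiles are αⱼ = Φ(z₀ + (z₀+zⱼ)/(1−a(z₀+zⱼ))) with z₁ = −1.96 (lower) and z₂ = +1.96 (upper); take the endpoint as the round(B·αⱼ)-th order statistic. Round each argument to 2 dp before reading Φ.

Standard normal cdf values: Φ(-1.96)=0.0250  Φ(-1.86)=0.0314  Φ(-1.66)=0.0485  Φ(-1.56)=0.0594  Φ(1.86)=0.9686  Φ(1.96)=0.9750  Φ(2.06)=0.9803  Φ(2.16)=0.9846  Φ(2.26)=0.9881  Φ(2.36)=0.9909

Lower: z₀ + z₁ = -0.094 + (-1.960) = -2.054; 1 − a(z₀+z₁) = 1 − (0.049)(-2.054) = 1.1006; argument = -0.094 + (-2.054)/1.1006 = -1.9602 → -1.96.
α₁ = Φ(-1.96) = 0.0250; rank = round(400 × 0.0250) = 10; θ*₍10₎ = 131.74.
Upper: z₀ + z₂ = 1.866; 1 − a(z₀+z₂) = 0.9086; argument = 1.9598 → 1.96; α₂ = 0.9750; rank = 390; θ*₍390₎ = 172.55.

(131.74, 172.55)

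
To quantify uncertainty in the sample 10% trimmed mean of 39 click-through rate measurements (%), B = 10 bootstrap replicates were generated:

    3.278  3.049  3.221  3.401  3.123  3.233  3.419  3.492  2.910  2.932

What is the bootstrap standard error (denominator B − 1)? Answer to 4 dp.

SE* = 0.2015

Bootstrap SE is the standard deviation of the 10 replicate 10% trimmed means.
Mean of replicates: (3.278 + 3.049 + 3.221 + 3.401 + 3.123 + 3.233 + 3.419 + 3.492 + 2.910 + 2.932) / 10 = 32.05800 / 10 = 3.20580
Sum of squared deviations: (+0.07220)² + (−0.15680)² + (+0.01520)² + (+0.19520)² + (−0.08280)² + (+0.02720)² + (+0.21320)² + (+0.28620)² + (−0.29580)² + (−0.27380)² = 0.36556
Variance = 0.36556 / 9 = 0.04062
SE* = √0.04062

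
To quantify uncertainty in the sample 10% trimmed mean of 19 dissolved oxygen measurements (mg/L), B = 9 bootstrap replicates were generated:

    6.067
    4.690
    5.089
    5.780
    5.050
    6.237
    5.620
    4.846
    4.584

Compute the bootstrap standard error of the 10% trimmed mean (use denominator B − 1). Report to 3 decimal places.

Bootstrap SE is the standard deviation of the 9 replicate 10% trimmed means.
Mean of replicates: (6.067 + 4.690 + 5.089 + 5.780 + 5.050 + 6.237 + 5.620 + 4.846 + 4.584) / 9 = 47.9630 / 9 = 5.3292
Sum of squared deviations: (+0.7378)² + (−0.6392)² + (−0.2402)² + (+0.4508)² + (−0.2792)² + (+0.9078)² + (+0.2908)² + (−0.4832)² + (−0.7452)² = 2.9893
Variance = 2.9893 / 8 = 0.3737
SE* = √0.3737

SE* = 0.611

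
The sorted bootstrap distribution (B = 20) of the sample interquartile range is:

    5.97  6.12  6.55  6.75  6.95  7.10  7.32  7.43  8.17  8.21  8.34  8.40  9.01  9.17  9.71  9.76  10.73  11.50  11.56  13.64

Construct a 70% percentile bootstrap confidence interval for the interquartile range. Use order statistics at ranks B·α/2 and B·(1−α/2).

α = 0.30; lower rank = 20 × 0.150 = 3; upper rank = 20 × 0.850 = 17.
The 3rd smallest replicate is 6.55; the 17th is 10.73.

(6.55, 10.73)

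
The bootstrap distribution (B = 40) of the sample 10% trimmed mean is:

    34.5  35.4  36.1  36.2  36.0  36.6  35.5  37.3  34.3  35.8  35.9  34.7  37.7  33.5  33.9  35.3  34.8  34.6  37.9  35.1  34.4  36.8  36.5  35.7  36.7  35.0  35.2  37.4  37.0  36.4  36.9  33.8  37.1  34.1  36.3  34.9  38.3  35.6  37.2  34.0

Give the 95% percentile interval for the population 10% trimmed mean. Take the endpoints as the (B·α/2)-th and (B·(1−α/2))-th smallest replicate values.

(33.5, 37.9)

Sorted replicates: 33.5, 33.8, 33.9, 34.0, 34.1, 34.3, 34.4, 34.5, 34.6, 34.7, 34.8, 34.9, 35.0, 35.1, 35.2, 35.3, 35.4, 35.5, 35.6, 35.7, 35.8, 35.9, 36.0, 36.1, 36.2, 36.3, 36.4, 36.5, 36.6, 36.7, 36.8, 36.9, 37.0, 37.1, 37.2, 37.3, 37.4, 37.7, 37.9, 38.3
α = 0.05; lower rank = 40 × 0.025 = 1; upper rank = 40 × 0.975 = 39.
The 1st smallest replicate is 33.5; the 39th is 37.9.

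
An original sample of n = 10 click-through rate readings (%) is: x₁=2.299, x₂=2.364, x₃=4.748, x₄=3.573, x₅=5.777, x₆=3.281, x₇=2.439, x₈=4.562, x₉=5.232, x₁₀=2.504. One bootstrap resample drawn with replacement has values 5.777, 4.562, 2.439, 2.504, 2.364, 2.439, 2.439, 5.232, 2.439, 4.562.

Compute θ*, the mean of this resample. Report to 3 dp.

θ* = 3.476

Mean = (5.777 + 4.562 + 2.439 + 2.504 + 2.364 + 2.439 + 2.439 + 5.232 + 2.439 + 4.562) / 10 = 34.7570 / 10 = 3.476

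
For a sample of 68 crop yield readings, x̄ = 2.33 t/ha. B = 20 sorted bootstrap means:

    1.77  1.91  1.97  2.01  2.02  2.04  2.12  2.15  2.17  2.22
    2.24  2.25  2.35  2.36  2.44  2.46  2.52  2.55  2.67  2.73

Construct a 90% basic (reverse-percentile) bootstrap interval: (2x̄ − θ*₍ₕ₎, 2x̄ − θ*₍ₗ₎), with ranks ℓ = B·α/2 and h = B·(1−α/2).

Percentile endpoints at ranks 1 and 19: θ*₍1₎ = 1.77, θ*₍19₎ = 2.67.
Basic interval reflects these around x̄:
  lower = 2 × 2.33 − 2.67 = 1.99
  upper = 2 × 2.33 − 1.77 = 2.89

(1.99, 2.89)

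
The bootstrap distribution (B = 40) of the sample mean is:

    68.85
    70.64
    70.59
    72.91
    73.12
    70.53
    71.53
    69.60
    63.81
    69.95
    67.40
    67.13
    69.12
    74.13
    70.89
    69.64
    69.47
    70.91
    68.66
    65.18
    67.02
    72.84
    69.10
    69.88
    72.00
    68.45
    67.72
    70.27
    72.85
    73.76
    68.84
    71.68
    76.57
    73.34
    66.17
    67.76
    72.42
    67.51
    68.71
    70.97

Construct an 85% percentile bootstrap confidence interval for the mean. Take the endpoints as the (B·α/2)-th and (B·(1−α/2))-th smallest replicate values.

Sorted replicates: 63.81, 65.18, 66.17, 67.02, 67.13, 67.40, 67.51, 67.72, 67.76, 68.45, 68.66, 68.71, 68.84, 68.85, 69.10, 69.12, 69.47, 69.60, 69.64, 69.88, 69.95, 70.27, 70.53, 70.59, 70.64, 70.89, 70.91, 70.97, 71.53, 71.68, 72.00, 72.42, 72.84, 72.85, 72.91, 73.12, 73.34, 73.76, 74.13, 76.57
α = 0.15; lower rank = 40 × 0.075 = 3; upper rank = 40 × 0.925 = 37.
The 3rd smallest replicate is 66.17; the 37th is 73.34.

(66.17, 73.34)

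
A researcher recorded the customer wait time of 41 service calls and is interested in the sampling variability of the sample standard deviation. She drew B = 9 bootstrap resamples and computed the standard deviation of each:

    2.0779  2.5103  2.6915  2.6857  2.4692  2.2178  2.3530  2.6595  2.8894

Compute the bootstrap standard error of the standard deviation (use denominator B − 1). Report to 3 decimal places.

Bootstrap SE is the standard deviation of the 9 replicate standard deviations.
Mean of replicates: (2.0779 + 2.5103 + 2.6915 + 2.6857 + 2.4692 + 2.2178 + 2.3530 + 2.6595 + 2.8894) / 9 = 22.55430 / 9 = 2.50603
Sum of squared deviations: (−0.42813)² + (+0.00427)² + (+0.18547)² + (+0.17967)² + (−0.03683)² + (−0.28823)² + (−0.15303)² + (+0.15347)² + (+0.38337)² = 0.52837
Variance = 0.52837 / 8 = 0.06605
SE* = √0.06605

SE* = 0.257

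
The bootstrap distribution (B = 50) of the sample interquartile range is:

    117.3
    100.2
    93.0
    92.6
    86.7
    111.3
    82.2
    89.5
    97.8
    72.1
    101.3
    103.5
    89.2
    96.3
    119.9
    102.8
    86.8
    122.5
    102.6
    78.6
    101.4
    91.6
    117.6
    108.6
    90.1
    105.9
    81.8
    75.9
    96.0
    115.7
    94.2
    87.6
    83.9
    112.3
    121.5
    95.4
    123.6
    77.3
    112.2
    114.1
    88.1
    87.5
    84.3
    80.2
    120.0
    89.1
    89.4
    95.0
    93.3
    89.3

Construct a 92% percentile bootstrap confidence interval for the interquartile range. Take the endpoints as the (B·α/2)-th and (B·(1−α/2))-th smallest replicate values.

Sorted replicates: 72.1, 75.9, 77.3, 78.6, 80.2, 81.8, 82.2, 83.9, 84.3, 86.7, 86.8, 87.5, 87.6, 88.1, 89.1, 89.2, 89.3, 89.4, 89.5, 90.1, 91.6, 92.6, 93.0, 93.3, 94.2, 95.0, 95.4, 96.0, 96.3, 97.8, 100.2, 101.3, 101.4, 102.6, 102.8, 103.5, 105.9, 108.6, 111.3, 112.2, 112.3, 114.1, 115.7, 117.3, 117.6, 119.9, 120.0, 121.5, 122.5, 123.6
α = 0.08; lower rank = 50 × 0.040 = 2; upper rank = 50 × 0.960 = 48.
The 2nd smallest replicate is 75.9; the 48th is 121.5.

(75.9, 121.5)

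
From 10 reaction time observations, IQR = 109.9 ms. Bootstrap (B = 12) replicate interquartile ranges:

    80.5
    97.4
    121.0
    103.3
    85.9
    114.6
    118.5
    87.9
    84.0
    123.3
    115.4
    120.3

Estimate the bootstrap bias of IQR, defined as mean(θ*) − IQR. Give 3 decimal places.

mean(θ*) = (80.5 + 97.4 + 121.0 + 103.3 + 85.9 + 114.6 + 118.5 + 87.9 + 84.0 + 123.3 + 115.4 + 120.3) / 12 = 104.3417
bias = 104.3417 − 109.9

bias = −5.558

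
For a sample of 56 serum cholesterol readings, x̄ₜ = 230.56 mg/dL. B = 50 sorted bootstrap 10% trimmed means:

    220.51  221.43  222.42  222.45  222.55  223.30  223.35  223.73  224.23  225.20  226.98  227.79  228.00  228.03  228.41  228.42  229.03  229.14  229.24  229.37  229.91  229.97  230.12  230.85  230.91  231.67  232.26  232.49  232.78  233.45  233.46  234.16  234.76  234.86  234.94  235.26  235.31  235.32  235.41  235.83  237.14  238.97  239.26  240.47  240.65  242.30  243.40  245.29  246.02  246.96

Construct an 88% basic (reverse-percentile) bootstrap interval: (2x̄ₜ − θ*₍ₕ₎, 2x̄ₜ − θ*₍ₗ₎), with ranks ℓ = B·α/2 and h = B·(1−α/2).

(217.72, 238.70)

Percentile endpoints at ranks 3 and 47: θ*₍3₎ = 222.42, θ*₍47₎ = 243.40.
Basic interval reflects these around x̄ₜ:
  lower = 2 × 230.56 − 243.40 = 217.72
  upper = 2 × 230.56 − 222.42 = 238.70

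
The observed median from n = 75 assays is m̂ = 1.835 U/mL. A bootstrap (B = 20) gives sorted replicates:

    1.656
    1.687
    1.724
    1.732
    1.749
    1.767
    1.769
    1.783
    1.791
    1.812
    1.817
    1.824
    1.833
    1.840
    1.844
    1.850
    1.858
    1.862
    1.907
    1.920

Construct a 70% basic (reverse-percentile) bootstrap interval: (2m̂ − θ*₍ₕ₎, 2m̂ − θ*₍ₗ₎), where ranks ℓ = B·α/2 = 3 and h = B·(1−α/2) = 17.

(1.812, 1.946)

Percentile endpoints at ranks 3 and 17: θ*₍3₎ = 1.724, θ*₍17₎ = 1.858.
Basic interval reflects these around m̂:
  lower = 2 × 1.835 − 1.858 = 1.812
  upper = 2 × 1.835 − 1.724 = 1.946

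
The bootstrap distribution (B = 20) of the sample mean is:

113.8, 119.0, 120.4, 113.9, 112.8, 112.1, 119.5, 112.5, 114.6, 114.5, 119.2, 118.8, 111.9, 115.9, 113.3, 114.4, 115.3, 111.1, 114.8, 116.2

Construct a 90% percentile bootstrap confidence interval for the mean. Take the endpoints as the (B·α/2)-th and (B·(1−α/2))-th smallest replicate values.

Sorted replicates: 111.1, 111.9, 112.1, 112.5, 112.8, 113.3, 113.8, 113.9, 114.4, 114.5, 114.6, 114.8, 115.3, 115.9, 116.2, 118.8, 119.0, 119.2, 119.5, 120.4
α = 0.10; lower rank = 20 × 0.050 = 1; upper rank = 20 × 0.950 = 19.
The 1st smallest replicate is 111.1; the 19th is 119.5.

(111.1, 119.5)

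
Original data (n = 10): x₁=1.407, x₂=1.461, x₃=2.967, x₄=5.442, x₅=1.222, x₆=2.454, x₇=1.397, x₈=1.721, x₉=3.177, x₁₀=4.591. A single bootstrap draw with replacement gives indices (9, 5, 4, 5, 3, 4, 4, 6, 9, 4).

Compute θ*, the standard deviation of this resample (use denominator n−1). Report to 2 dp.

Resample values: 3.177, 1.222, 5.442, 1.222, 2.967, 5.442, 5.442, 2.454, 3.177, 5.442.
Mean = 3.5987; sum of squared deviations = 26.9535
s² = 26.9535 / 9 = 2.9948
s = √2.9948 = 1.73

θ* = 1.73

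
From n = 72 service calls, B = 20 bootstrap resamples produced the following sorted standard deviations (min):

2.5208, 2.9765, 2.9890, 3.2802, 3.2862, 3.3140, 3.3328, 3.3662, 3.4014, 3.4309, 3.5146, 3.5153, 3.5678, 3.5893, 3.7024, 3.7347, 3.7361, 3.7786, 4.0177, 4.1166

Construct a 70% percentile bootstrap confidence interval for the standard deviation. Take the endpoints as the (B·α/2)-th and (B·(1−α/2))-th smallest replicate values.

(2.9890, 3.7361)

α = 0.30; lower rank = 20 × 0.150 = 3; upper rank = 20 × 0.850 = 17.
The 3rd smallest replicate is 2.9890; the 17th is 3.7361.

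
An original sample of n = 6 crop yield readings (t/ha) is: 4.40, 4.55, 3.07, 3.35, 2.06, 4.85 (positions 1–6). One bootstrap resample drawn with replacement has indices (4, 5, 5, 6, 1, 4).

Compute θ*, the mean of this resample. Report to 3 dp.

θ* = 3.345

Resample values: 3.35, 2.06, 2.06, 4.85, 4.40, 3.35.
Mean = (3.35 + 2.06 + 2.06 + 4.85 + 4.40 + 3.35) / 6 = 20.070 / 6 = 3.345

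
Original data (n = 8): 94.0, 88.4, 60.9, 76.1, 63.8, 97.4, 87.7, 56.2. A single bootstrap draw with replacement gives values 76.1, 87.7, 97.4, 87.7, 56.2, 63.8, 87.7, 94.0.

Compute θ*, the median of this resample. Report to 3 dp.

θ* = 87.700

Sorted: 56.2, 63.8, 76.1, 87.7, 87.7, 87.7, 94.0, 97.4
Median = average of the two middle values = 87.700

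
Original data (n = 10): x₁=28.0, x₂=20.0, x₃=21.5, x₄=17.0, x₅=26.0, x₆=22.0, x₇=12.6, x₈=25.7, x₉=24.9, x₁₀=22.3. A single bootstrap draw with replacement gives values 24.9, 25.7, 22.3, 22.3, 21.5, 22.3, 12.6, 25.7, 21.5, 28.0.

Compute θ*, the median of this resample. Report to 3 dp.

θ* = 22.300

Sorted: 12.6, 21.5, 21.5, 22.3, 22.3, 22.3, 24.9, 25.7, 25.7, 28.0
Median = average of the two middle values = 22.300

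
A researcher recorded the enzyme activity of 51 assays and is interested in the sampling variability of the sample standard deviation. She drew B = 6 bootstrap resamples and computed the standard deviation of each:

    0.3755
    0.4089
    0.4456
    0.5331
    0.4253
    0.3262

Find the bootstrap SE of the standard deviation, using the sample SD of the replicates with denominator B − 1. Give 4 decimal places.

Bootstrap SE is the standard deviation of the 6 replicate standard deviations.
Mean of replicates: (0.3755 + 0.4089 + 0.4456 + 0.5331 + 0.4253 + 0.3262) / 6 = 2.51460 / 6 = 0.41910
Sum of squared deviations: (−0.04360)² + (−0.01020)² + (+0.02650)² + (+0.11400)² + (+0.00620)² + (−0.09290)² = 0.02437
Variance = 0.02437 / 5 = 0.00487
SE* = √0.00487

SE* = 0.0698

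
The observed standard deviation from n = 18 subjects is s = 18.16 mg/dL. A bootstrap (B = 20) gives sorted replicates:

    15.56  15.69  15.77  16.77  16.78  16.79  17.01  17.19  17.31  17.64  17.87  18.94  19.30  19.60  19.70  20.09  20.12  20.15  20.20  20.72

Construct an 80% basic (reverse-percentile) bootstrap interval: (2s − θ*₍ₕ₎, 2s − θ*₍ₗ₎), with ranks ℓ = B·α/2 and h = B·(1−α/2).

(16.17, 20.63)

Percentile endpoints at ranks 2 and 18: θ*₍2₎ = 15.69, θ*₍18₎ = 20.15.
Basic interval reflects these around s:
  lower = 2 × 18.16 − 20.15 = 16.17
  upper = 2 × 18.16 − 15.69 = 20.63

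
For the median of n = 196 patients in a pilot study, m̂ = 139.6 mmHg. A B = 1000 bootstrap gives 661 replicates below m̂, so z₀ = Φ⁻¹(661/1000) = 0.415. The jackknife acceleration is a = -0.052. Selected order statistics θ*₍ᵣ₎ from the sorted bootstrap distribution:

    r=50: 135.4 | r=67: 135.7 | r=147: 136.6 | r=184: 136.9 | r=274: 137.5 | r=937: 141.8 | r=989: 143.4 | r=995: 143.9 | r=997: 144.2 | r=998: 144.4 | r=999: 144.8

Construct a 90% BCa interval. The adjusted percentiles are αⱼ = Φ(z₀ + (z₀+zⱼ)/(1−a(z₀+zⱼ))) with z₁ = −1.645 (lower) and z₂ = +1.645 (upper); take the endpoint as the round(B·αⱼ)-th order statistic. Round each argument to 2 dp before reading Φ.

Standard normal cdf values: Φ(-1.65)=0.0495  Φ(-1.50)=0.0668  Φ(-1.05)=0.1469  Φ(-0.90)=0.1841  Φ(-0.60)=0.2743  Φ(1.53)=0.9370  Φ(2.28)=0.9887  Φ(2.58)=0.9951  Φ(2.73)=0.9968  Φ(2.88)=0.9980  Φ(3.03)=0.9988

(136.9, 143.4)

Lower: z₀ + z₁ = 0.415 + (-1.645) = -1.230; 1 − a(z₀+z₁) = 1 − (-0.052)(-1.230) = 0.9360; argument = 0.415 + (-1.230)/0.9360 = -0.8990 → -0.90.
α₁ = Φ(-0.90) = 0.1841; rank = round(1000 × 0.1841) = 184; θ*₍184₎ = 136.9.
Upper: z₀ + z₂ = 2.060; 1 − a(z₀+z₂) = 1.1071; argument = 2.2757 → 2.28; α₂ = 0.9887; rank = 989; θ*₍989₎ = 143.4.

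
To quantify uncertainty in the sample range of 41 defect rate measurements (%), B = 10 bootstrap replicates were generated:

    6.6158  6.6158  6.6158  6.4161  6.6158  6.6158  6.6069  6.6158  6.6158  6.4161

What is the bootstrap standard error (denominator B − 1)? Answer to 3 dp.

SE* = 0.084

Bootstrap SE is the standard deviation of the 10 replicate ranges.
Mean of replicates: (6.6158 + 6.6158 + 6.6158 + 6.4161 + 6.6158 + 6.6158 + 6.6069 + 6.6158 + 6.6158 + 6.4161) / 10 = 65.74970 / 10 = 6.57497
Sum of squared deviations: (+0.04083)² + (+0.04083)² + (+0.04083)² + (−0.15887)² + (+0.04083)² + (+0.04083)² + (+0.03193)² + (+0.04083)² + (+0.04083)² + (−0.15887)² = 0.06317
Variance = 0.06317 / 9 = 0.00702
SE* = √0.00702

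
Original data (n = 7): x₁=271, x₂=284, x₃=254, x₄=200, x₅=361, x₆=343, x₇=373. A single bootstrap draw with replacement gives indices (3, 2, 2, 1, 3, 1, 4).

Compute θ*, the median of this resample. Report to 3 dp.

θ* = 271.000

Resample values: 254, 284, 284, 271, 254, 271, 200.
Sorted: 200, 254, 254, 271, 271, 284, 284
Median = middle value = 271.000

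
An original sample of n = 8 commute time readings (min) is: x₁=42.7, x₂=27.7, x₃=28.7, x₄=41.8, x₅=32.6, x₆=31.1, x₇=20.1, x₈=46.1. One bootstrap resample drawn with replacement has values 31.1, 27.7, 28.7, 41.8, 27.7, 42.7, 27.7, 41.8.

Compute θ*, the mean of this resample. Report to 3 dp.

θ* = 33.650

Mean = (31.1 + 27.7 + 28.7 + 41.8 + 27.7 + 42.7 + 27.7 + 41.8) / 8 = 269.20 / 8 = 33.650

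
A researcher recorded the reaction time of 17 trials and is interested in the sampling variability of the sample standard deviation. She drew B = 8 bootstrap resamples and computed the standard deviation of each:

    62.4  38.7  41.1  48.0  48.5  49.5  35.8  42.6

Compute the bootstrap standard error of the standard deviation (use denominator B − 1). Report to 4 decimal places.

Bootstrap SE is the standard deviation of the 8 replicate standard deviations.
Mean of replicates: (62.4 + 38.7 + 41.1 + 48.0 + 48.5 + 49.5 + 35.8 + 42.6) / 8 = 366.60000 / 8 = 45.82500
Sum of squared deviations: (+16.57500)² + (−7.12500)² + (−4.72500)² + (+2.17500)² + (+2.67500)² + (+3.67500)² + (−10.02500)² + (−3.22500)² = 484.11500
Variance = 484.11500 / 7 = 69.15929
SE* = √69.15929

SE* = 8.3162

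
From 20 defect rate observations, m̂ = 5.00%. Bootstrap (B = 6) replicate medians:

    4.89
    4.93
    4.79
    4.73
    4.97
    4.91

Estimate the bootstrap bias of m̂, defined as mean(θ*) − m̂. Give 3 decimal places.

bias = −0.130

mean(θ*) = (4.89 + 4.93 + 4.79 + 4.73 + 4.97 + 4.91) / 6 = 4.8700
bias = 4.8700 − 5.00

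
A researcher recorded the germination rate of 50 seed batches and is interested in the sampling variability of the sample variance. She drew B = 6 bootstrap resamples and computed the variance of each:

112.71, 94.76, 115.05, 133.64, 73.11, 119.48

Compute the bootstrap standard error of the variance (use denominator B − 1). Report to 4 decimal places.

SE* = 21.2302

Bootstrap SE is the standard deviation of the 6 replicate variances.
Mean of replicates: (112.71 + 94.76 + 115.05 + 133.64 + 73.11 + 119.48) / 6 = 648.75000 / 6 = 108.12500
Sum of squared deviations: (+4.58500)² + (−13.36500)² + (+6.92500)² + (+25.51500)² + (−35.01500)² + (+11.35500)² = 2253.60255
Variance = 2253.60255 / 5 = 450.72051
SE* = √450.72051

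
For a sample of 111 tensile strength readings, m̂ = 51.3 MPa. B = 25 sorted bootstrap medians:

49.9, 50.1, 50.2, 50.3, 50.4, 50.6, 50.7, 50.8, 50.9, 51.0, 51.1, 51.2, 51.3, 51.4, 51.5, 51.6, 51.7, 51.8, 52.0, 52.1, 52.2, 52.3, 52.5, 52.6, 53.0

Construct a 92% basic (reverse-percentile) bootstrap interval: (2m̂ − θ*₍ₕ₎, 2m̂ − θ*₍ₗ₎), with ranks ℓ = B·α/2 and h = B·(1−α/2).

Percentile endpoints at ranks 1 and 24: θ*₍1₎ = 49.9, θ*₍24₎ = 52.6.
Basic interval reflects these around m̂:
  lower = 2 × 51.3 − 52.6 = 50.0
  upper = 2 × 51.3 − 49.9 = 52.7

(50.0, 52.7)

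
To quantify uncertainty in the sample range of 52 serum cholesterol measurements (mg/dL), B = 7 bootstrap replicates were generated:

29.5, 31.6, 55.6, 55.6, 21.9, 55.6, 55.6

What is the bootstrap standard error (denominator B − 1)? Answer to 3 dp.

SE* = 15.219

Bootstrap SE is the standard deviation of the 7 replicate ranges.
Mean of replicates: (29.5 + 31.6 + 55.6 + 55.6 + 21.9 + 55.6 + 55.6) / 7 = 305.4000 / 7 = 43.6286
Sum of squared deviations: (−14.1286)² + (−12.0286)² + (+11.9714)² + (+11.9714)² + (−21.7286)² + (+11.9714)² + (+11.9714)² = 1389.6943
Variance = 1389.6943 / 6 = 231.6157
SE* = √231.6157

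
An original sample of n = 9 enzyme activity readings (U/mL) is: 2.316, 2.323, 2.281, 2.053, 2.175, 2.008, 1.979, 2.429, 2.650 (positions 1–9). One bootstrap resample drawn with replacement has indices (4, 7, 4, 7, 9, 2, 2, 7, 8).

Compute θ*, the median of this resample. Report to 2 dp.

θ* = 2.05

Resample values: 2.053, 1.979, 2.053, 1.979, 2.650, 2.323, 2.323, 1.979, 2.429.
Sorted: 1.979, 1.979, 1.979, 2.053, 2.053, 2.323, 2.323, 2.429, 2.650
Median = middle value = 2.05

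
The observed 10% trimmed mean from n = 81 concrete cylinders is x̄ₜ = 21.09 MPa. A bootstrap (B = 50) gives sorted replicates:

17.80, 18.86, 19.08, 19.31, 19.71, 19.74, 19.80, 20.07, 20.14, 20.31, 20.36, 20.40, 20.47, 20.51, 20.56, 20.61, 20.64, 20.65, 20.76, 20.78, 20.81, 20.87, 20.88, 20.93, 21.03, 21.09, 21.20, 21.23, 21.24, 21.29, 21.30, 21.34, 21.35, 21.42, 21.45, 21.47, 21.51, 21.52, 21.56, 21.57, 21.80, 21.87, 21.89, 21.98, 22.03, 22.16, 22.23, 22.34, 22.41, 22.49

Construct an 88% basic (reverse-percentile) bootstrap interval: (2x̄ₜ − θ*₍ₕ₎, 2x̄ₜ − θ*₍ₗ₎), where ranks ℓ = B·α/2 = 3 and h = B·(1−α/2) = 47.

Percentile endpoints at ranks 3 and 47: θ*₍3₎ = 19.08, θ*₍47₎ = 22.23.
Basic interval reflects these around x̄ₜ:
  lower = 2 × 21.09 − 22.23 = 19.95
  upper = 2 × 21.09 − 19.08 = 23.10

(19.95, 23.10)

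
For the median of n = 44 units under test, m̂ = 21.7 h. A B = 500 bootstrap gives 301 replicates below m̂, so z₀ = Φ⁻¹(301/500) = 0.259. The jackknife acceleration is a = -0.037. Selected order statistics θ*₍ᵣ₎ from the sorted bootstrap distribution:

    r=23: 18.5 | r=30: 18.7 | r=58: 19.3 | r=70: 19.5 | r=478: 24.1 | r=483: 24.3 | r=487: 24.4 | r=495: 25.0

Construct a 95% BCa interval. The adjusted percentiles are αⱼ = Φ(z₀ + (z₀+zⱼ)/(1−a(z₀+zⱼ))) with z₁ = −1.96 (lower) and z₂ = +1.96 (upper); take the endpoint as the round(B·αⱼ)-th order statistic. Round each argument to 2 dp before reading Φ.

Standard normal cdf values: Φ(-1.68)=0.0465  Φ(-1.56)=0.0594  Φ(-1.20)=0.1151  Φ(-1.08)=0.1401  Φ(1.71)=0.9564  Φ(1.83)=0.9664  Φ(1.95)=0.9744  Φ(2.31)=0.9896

(18.7, 25.0)

Lower: z₀ + z₁ = 0.259 + (-1.960) = -1.701; 1 − a(z₀+z₁) = 1 − (-0.037)(-1.701) = 0.9371; argument = 0.259 + (-1.701)/0.9371 = -1.5562 → -1.56.
α₁ = Φ(-1.56) = 0.0594; rank = round(500 × 0.0594) = 30; θ*₍30₎ = 18.7.
Upper: z₀ + z₂ = 2.219; 1 − a(z₀+z₂) = 1.0821; argument = 2.3096 → 2.31; α₂ = 0.9896; rank = 495; θ*₍495₎ = 25.0.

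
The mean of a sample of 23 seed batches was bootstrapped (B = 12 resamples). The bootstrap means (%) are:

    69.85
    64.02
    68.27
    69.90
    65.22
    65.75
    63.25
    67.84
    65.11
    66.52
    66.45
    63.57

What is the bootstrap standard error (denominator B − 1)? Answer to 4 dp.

SE* = 2.2708

Bootstrap SE is the standard deviation of the 12 replicate means.
Mean of replicates: (69.85 + 64.02 + 68.27 + 69.90 + 65.22 + 65.75 + 63.25 + 67.84 + 65.11 + 66.52 + 66.45 + 63.57) / 12 = 795.75000 / 12 = 66.31250
Sum of squared deviations: (+3.53750)² + (−2.29250)² + (+1.95750)² + (+3.58750)² + (−1.09250)² + (−0.56250)² + (−3.06250)² + (+1.52750)² + (−1.20250)² + (+0.20750)² + (+0.13750)² + (−2.74250)² = 56.72283
Variance = 56.72283 / 11 = 5.15662
SE* = √5.15662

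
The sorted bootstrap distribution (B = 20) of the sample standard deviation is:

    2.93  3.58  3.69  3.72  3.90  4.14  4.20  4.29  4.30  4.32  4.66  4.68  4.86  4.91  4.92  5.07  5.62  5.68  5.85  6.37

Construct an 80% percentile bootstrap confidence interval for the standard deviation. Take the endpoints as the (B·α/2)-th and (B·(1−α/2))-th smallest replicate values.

α = 0.20; lower rank = 20 × 0.100 = 2; upper rank = 20 × 0.900 = 18.
The 2nd smallest replicate is 3.58; the 18th is 5.68.

(3.58, 5.68)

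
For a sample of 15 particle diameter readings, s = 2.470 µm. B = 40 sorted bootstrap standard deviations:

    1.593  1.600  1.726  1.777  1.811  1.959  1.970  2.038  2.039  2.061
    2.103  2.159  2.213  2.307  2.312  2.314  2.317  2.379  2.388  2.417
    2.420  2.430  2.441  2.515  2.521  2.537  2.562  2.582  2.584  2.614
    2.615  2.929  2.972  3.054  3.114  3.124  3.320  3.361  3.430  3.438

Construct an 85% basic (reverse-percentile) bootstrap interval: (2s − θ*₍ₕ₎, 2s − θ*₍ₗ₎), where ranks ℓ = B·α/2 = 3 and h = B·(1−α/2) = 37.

(1.620, 3.214)

Percentile endpoints at ranks 3 and 37: θ*₍3₎ = 1.726, θ*₍37₎ = 3.320.
Basic interval reflects these around s:
  lower = 2 × 2.470 − 3.320 = 1.620
  upper = 2 × 2.470 − 1.726 = 3.214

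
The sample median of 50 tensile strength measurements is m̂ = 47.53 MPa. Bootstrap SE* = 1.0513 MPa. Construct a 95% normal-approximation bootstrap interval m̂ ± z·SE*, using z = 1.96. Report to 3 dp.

Margin = 1.96 × 1.0513 = 2.0605
Interval: 47.53 ± 2.0605

(45.469, 49.591)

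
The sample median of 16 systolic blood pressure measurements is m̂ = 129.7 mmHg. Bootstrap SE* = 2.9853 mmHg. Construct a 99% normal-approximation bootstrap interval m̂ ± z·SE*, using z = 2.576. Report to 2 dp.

(122.01, 137.39)

Margin = 2.576 × 2.9853 = 7.690
Interval: 129.7 ± 7.690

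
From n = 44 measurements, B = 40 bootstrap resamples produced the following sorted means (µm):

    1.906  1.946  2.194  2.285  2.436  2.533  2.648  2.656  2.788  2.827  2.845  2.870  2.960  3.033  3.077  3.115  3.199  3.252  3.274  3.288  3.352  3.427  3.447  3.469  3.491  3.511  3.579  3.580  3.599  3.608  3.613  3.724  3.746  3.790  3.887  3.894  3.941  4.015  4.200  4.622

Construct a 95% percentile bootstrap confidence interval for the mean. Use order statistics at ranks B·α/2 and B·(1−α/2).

α = 0.05; lower rank = 40 × 0.025 = 1; upper rank = 40 × 0.975 = 39.
The 1st smallest replicate is 1.906; the 39th is 4.200.

(1.906, 4.200)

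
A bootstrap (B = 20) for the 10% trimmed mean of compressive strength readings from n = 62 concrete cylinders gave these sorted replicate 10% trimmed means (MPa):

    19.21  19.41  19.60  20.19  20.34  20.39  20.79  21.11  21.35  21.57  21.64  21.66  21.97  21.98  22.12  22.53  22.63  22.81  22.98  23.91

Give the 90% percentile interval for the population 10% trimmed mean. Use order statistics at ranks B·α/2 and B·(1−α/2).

α = 0.10; lower rank = 20 × 0.050 = 1; upper rank = 20 × 0.950 = 19.
The 1st smallest replicate is 19.21; the 19th is 22.98.

(19.21, 22.98)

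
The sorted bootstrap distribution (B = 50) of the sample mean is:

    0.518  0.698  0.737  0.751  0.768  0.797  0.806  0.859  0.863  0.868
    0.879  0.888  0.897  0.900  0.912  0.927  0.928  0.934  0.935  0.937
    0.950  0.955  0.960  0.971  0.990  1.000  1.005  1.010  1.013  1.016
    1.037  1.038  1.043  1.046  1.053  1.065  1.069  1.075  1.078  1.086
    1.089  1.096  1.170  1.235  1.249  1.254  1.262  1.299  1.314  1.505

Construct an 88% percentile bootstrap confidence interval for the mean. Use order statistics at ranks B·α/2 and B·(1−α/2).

α = 0.12; lower rank = 50 × 0.060 = 3; upper rank = 50 × 0.940 = 47.
The 3rd smallest replicate is 0.737; the 47th is 1.262.

(0.737, 1.262)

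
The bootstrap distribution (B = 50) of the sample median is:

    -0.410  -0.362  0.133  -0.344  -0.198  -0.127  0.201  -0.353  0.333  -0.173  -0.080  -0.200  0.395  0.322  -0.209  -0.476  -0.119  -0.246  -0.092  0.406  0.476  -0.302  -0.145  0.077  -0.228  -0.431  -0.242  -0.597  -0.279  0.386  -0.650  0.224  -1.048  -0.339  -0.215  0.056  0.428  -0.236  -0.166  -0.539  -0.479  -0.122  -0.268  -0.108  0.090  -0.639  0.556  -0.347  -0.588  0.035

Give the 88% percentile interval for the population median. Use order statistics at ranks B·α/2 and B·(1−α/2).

Sorted replicates: -1.048, -0.650, -0.639, -0.597, -0.588, -0.539, -0.479, -0.476, -0.431, -0.410, -0.362, -0.353, -0.347, -0.344, -0.339, -0.302, -0.279, -0.268, -0.246, -0.242, -0.236, -0.228, -0.215, -0.209, -0.200, -0.198, -0.173, -0.166, -0.145, -0.127, -0.122, -0.119, -0.108, -0.092, -0.080, 0.035, 0.056, 0.077, 0.090, 0.133, 0.201, 0.224, 0.322, 0.333, 0.386, 0.395, 0.406, 0.428, 0.476, 0.556
α = 0.12; lower rank = 50 × 0.060 = 3; upper rank = 50 × 0.940 = 47.
The 3rd smallest replicate is -0.639; the 47th is 0.406.

(-0.639, 0.406)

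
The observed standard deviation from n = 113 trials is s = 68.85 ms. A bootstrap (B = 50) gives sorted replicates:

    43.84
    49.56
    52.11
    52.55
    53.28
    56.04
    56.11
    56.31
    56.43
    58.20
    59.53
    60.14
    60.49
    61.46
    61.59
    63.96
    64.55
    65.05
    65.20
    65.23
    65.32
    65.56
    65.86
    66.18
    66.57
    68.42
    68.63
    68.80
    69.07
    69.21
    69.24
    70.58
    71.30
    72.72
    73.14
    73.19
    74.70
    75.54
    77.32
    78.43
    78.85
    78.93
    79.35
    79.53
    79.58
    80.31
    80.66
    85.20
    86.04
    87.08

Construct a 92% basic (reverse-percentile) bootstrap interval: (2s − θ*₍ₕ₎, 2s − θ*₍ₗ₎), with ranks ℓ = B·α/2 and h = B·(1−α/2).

(52.50, 88.14)

Percentile endpoints at ranks 2 and 48: θ*₍2₎ = 49.56, θ*₍48₎ = 85.20.
Basic interval reflects these around s:
  lower = 2 × 68.85 − 85.20 = 52.50
  upper = 2 × 68.85 − 49.56 = 88.14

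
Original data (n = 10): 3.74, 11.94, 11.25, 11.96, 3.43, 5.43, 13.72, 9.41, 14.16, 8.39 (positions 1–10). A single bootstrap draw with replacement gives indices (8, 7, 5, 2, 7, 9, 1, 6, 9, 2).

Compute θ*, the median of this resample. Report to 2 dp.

Resample values: 9.41, 13.72, 3.43, 11.94, 13.72, 14.16, 3.74, 5.43, 14.16, 11.94.
Sorted: 3.43, 3.74, 5.43, 9.41, 11.94, 11.94, 13.72, 13.72, 14.16, 14.16
Median = average of the two middle values = 11.94

θ* = 11.94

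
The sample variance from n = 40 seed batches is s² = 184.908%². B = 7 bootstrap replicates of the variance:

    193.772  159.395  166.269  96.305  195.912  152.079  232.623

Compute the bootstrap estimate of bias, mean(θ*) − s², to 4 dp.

mean(θ*) = (193.772 + 159.395 + 166.269 + 96.305 + 195.912 + 152.079 + 232.623) / 7 = 170.90786
bias = 170.90786 − 184.908

bias = −14.0001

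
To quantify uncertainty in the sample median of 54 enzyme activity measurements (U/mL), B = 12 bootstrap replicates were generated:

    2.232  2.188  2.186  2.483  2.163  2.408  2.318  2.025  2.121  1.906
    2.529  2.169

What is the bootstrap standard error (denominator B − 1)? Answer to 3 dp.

Bootstrap SE is the standard deviation of the 12 replicate medians.
Mean of replicates: (2.232 + 2.188 + 2.186 + 2.483 + 2.163 + 2.408 + 2.318 + 2.025 + 2.121 + 1.906 + 2.529 + 2.169) / 12 = 26.7280 / 12 = 2.2273
Sum of squared deviations: (+0.0047)² + (−0.0393)² + (−0.0413)² + (+0.2557)² + (−0.0643)² + (+0.1807)² + (+0.0907)² + (−0.2023)² + (−0.1063)² + (−0.3213)² + (+0.3017)² + (−0.0583)² = 0.3635
Variance = 0.3635 / 11 = 0.0330
SE* = √0.0330

SE* = 0.182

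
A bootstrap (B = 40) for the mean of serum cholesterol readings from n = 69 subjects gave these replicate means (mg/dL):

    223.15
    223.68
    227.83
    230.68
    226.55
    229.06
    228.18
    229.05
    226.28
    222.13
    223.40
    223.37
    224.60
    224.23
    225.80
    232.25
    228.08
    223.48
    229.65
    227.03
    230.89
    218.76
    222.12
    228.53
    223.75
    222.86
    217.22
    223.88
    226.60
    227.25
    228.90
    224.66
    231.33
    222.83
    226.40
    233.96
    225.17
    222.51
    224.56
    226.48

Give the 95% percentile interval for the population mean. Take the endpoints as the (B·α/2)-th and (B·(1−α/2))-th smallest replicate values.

Sorted replicates: 217.22, 218.76, 222.12, 222.13, 222.51, 222.83, 222.86, 223.15, 223.37, 223.40, 223.48, 223.68, 223.75, 223.88, 224.23, 224.56, 224.60, 224.66, 225.17, 225.80, 226.28, 226.40, 226.48, 226.55, 226.60, 227.03, 227.25, 227.83, 228.08, 228.18, 228.53, 228.90, 229.05, 229.06, 229.65, 230.68, 230.89, 231.33, 232.25, 233.96
α = 0.05; lower rank = 40 × 0.025 = 1; upper rank = 40 × 0.975 = 39.
The 1st smallest replicate is 217.22; the 39th is 232.25.

(217.22, 232.25)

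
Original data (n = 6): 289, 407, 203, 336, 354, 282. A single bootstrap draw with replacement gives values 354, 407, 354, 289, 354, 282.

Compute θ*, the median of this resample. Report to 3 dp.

Sorted: 282, 289, 354, 354, 354, 407
Median = average of the two middle values = 354.000

θ* = 354.000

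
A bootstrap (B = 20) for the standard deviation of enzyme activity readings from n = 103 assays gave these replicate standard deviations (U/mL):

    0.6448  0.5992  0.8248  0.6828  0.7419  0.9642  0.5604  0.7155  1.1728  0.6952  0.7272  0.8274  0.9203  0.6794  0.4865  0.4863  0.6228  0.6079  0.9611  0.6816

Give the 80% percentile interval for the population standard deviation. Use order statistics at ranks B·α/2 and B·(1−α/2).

(0.4865, 0.9611)

Sorted replicates: 0.4863, 0.4865, 0.5604, 0.5992, 0.6079, 0.6228, 0.6448, 0.6794, 0.6816, 0.6828, 0.6952, 0.7155, 0.7272, 0.7419, 0.8248, 0.8274, 0.9203, 0.9611, 0.9642, 1.1728
α = 0.20; lower rank = 20 × 0.100 = 2; upper rank = 20 × 0.900 = 18.
The 2nd smallest replicate is 0.4865; the 18th is 0.9611.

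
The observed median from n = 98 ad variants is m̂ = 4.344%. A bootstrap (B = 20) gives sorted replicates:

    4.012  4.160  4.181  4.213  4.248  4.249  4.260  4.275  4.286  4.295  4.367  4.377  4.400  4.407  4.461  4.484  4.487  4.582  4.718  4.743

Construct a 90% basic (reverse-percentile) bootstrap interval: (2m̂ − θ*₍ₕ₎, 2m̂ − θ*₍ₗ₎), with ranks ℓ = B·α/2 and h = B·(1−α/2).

(3.970, 4.676)

Percentile endpoints at ranks 1 and 19: θ*₍1₎ = 4.012, θ*₍19₎ = 4.718.
Basic interval reflects these around m̂:
  lower = 2 × 4.344 − 4.718 = 3.970
  upper = 2 × 4.344 − 4.012 = 4.676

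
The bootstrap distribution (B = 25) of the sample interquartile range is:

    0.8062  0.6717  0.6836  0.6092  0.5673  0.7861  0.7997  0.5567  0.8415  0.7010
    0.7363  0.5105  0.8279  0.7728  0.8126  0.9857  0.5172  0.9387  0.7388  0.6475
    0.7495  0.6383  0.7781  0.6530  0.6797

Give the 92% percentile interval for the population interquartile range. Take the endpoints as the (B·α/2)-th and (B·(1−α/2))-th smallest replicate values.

Sorted replicates: 0.5105, 0.5172, 0.5567, 0.5673, 0.6092, 0.6383, 0.6475, 0.6530, 0.6717, 0.6797, 0.6836, 0.7010, 0.7363, 0.7388, 0.7495, 0.7728, 0.7781, 0.7861, 0.7997, 0.8062, 0.8126, 0.8279, 0.8415, 0.9387, 0.9857
α = 0.08; lower rank = 25 × 0.040 = 1; upper rank = 25 × 0.960 = 24.
The 1st smallest replicate is 0.5105; the 24th is 0.9387.

(0.5105, 0.9387)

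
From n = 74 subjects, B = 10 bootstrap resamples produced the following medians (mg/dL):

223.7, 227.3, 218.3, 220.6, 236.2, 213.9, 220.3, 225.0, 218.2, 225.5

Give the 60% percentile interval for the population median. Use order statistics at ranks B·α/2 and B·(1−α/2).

Sorted replicates: 213.9, 218.2, 218.3, 220.3, 220.6, 223.7, 225.0, 225.5, 227.3, 236.2
α = 0.40; lower rank = 10 × 0.200 = 2; upper rank = 10 × 0.800 = 8.
The 2nd smallest replicate is 218.2; the 8th is 225.5.

(218.2, 225.5)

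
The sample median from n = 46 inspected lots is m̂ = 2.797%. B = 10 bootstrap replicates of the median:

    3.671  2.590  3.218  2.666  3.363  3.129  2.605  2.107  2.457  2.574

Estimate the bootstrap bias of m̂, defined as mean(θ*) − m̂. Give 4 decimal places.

mean(θ*) = (3.671 + 2.590 + 3.218 + 2.666 + 3.363 + 3.129 + 2.605 + 2.107 + 2.457 + 2.574) / 10 = 2.83800
bias = 2.83800 − 2.797

bias = +0.0410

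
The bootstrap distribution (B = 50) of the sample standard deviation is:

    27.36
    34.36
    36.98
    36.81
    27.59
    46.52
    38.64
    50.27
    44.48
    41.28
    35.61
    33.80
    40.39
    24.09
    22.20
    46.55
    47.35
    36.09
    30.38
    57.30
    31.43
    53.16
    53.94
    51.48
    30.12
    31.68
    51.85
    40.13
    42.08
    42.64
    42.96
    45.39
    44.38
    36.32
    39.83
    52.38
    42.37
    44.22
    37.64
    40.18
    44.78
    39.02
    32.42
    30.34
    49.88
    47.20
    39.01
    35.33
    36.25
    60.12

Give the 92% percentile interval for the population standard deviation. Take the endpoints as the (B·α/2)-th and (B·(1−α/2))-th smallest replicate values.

(24.09, 53.94)

Sorted replicates: 22.20, 24.09, 27.36, 27.59, 30.12, 30.34, 30.38, 31.43, 31.68, 32.42, 33.80, 34.36, 35.33, 35.61, 36.09, 36.25, 36.32, 36.81, 36.98, 37.64, 38.64, 39.01, 39.02, 39.83, 40.13, 40.18, 40.39, 41.28, 42.08, 42.37, 42.64, 42.96, 44.22, 44.38, 44.48, 44.78, 45.39, 46.52, 46.55, 47.20, 47.35, 49.88, 50.27, 51.48, 51.85, 52.38, 53.16, 53.94, 57.30, 60.12
α = 0.08; lower rank = 50 × 0.040 = 2; upper rank = 50 × 0.960 = 48.
The 2nd smallest replicate is 24.09; the 48th is 53.94.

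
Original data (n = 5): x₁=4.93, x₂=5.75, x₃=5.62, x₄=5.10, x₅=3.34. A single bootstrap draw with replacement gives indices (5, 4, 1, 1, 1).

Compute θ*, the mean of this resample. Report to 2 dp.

Resample values: 3.34, 5.10, 4.93, 4.93, 4.93.
Mean = (3.34 + 5.10 + 4.93 + 4.93 + 4.93) / 5 = 23.230 / 5 = 4.65

θ* = 4.65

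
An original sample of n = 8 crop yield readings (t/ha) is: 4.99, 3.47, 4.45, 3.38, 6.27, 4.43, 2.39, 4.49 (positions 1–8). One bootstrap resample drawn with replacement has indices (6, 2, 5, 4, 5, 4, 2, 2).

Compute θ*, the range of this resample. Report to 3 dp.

θ* = 2.890

Resample values: 4.43, 3.47, 6.27, 3.38, 6.27, 3.38, 3.47, 3.47.
Range = 6.27 − 3.38 = 2.890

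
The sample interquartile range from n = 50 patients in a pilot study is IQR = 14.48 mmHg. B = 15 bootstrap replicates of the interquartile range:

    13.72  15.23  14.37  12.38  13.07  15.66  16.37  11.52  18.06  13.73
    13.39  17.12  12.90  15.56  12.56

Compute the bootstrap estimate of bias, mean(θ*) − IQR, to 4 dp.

mean(θ*) = (13.72 + 15.23 + 14.37 + 12.38 + 13.07 + 15.66 + 16.37 + 11.52 + 18.06 + 13.73 + 13.39 + 17.12 + 12.90 + 15.56 + 12.56) / 15 = 14.37600
bias = 14.37600 − 14.48

bias = −0.1040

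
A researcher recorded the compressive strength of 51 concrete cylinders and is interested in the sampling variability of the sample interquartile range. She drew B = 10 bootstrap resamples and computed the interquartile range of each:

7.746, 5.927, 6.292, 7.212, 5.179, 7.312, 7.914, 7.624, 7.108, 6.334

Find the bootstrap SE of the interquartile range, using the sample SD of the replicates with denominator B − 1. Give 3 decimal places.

SE* = 0.892

Bootstrap SE is the standard deviation of the 10 replicate interquartile ranges.
Mean of replicates: (7.746 + 5.927 + 6.292 + 7.212 + 5.179 + 7.312 + 7.914 + 7.624 + 7.108 + 6.334) / 10 = 68.6480 / 10 = 6.8648
Sum of squared deviations: (+0.8812)² + (−0.9378)² + (−0.5728)² + (+0.3472)² + (−1.6858)² + (+0.4472)² + (+1.0492)² + (+0.7592)² + (+0.2432)² + (−0.5308)² = 7.1646
Variance = 7.1646 / 9 = 0.7961
SE* = √0.7961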